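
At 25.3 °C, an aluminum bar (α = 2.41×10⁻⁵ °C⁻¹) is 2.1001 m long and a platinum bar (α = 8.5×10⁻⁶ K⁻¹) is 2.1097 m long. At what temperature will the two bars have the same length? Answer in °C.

L₁(1 + α₁ΔT) = L₂(1 + α₂ΔT) ⇒ ΔT = (L₂ − L₁)/(α₁L₁ − α₂L₂)
L₂ − L₁ = 2.1097 − 2.1001 = 9.60×10⁻³ m
α₁L₁ − α₂L₂ = 2.41×10⁻⁵×2.1001 − 8.5×10⁻⁶×2.1097 = 3.267996×10⁻⁵ m/K
ΔT = 9.60×10⁻³ / 3.267996×10⁻⁵ = 293.758 K
T = 25.3 + 293.758 = 319.058 °C

T = 319.1 °C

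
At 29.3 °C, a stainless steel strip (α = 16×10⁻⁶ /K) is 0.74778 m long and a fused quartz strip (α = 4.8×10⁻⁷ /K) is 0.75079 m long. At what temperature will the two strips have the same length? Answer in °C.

T = 288.7 °C

Equal length when α₁L₁ΔT − α₂L₂ΔT = L₂ − L₁ = 3.01×10⁻³ m
α₁L₁ = 1.196448×10⁻⁵, α₂L₂ = 3.603792×10⁻⁷ → Δ(αL) = 1.16041008×10⁻⁵ m/K
ΔT = 3.01×10⁻³ / 1.16041008×10⁻⁵ = 259.391 K, so T = 29.3 + 259.391 = 288.691 °C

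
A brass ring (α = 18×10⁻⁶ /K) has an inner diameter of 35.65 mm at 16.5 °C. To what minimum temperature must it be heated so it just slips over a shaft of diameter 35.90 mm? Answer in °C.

T = 406 °C

Required Δd = 35.90 − 35.65 = 0.25 mm
Δd = αd₀ΔT ⇒ ΔT = Δd/(αd₀) = 0.25 / (18×10⁻⁶ × 35.65) = 389.59 K
T_min = 16.5 + 389.59 = 406.09 °C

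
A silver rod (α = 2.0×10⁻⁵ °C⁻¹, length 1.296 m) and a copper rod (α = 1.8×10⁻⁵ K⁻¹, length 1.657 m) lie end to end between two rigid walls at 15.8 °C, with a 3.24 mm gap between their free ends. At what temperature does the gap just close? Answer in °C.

T = 73.9 °C

Gap closes when ΔL₁ + ΔL₂ = 3.24 mm = 3.24×10⁻³ m
(α₁L₁ + α₂L₂)ΔT = g
α₁L₁ + α₂L₂ = 2.0×10⁻⁵×1.296 + 1.8×10⁻⁵×1.657 = 5.5746×10⁻⁵ m/K
ΔT = 3.24×10⁻³ / 5.5746×10⁻⁵ = 58.121 K
T = 15.8 + 58.121 = 73.921 °C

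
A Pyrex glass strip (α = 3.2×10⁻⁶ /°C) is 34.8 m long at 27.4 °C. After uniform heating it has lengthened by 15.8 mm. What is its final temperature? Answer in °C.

T = 169 °C

ΔL = αL₀ΔT ⇒ ΔT = ΔL / (αL₀)
ΔT = 15.8×10⁻³ m / (3.2×10⁻⁶ × 34.8 m) = 141.88 K
T = 27.4 + 141.88 = 169.28 °C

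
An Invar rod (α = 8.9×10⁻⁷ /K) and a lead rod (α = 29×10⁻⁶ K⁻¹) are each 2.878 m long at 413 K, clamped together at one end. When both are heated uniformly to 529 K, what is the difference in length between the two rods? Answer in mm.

9.38 mm

ΔT = 116 K
Invar: ΔL = 8.9×10⁻⁷ × 2.878 m × 116 = 2.9712×10⁻⁴ m = 0.29712 mm
lead: ΔL = 29×10⁻⁶ × 2.878 m × 116 = 9.6816×10⁻³ m = 9.6816 mm
difference = 9.6816 − 0.29712 = 9.38448 mm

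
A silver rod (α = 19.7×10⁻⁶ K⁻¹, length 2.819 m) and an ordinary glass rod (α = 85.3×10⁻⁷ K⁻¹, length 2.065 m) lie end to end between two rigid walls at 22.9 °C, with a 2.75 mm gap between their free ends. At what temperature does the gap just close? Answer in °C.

T = 60.5 °C

Gap closes when ΔL₁ + ΔL₂ = 2.75 mm = 2.75×10⁻³ m
(α₁L₁ + α₂L₂)ΔT = g
α₁L₁ + α₂L₂ = 19.7×10⁻⁶×2.819 + 85.3×10⁻⁷×2.065 = 7.314875×10⁻⁵ m/K
ΔT = 2.75×10⁻³ / 7.314875×10⁻⁵ = 37.595 K
T = 22.9 + 37.595 = 60.495 °C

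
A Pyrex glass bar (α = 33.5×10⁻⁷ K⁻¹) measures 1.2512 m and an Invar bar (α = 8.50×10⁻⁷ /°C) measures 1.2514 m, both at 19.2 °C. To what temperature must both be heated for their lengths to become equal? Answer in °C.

L₁(1 + α₁ΔT) = L₂(1 + α₂ΔT) ⇒ ΔT = (L₂ − L₁)/(α₁L₁ − α₂L₂)
L₂ − L₁ = 1.2514 − 1.2512 = 2.00×10⁻⁴ m
α₁L₁ − α₂L₂ = 33.5×10⁻⁷×1.2512 − 8.50×10⁻⁷×1.2514 = 3.12783×10⁻⁶ m/K
ΔT = 2.00×10⁻⁴ / 3.12783×10⁻⁶ = 63.9421 K
T = 19.2 + 63.9421 = 83.1421 °C

T = 83.14 °C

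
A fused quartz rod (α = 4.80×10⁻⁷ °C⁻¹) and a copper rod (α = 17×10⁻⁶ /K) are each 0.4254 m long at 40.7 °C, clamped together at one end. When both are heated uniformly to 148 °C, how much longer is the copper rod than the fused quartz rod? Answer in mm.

ΔT = 107.3 K
fused quartz: ΔL = 4.80×10⁻⁷ × 0.4254 m × 107.3 = 2.1910×10⁻⁵ m = 0.021910 mm
copper: ΔL = 17×10⁻⁶ × 0.4254 m × 107.3 = 7.7597×10⁻⁴ m = 0.77597 mm
difference = 0.77597 − 0.021910 = 0.75406 mm

0.754 mm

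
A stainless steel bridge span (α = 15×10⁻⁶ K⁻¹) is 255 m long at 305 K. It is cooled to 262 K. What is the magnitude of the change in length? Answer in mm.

ΔL = 164 mm

|ΔT| = |262 − 305| = 43 K
ΔL = αL₀ΔT = (15×10⁻⁶)(255)(43) = 1.64×10⁻¹ m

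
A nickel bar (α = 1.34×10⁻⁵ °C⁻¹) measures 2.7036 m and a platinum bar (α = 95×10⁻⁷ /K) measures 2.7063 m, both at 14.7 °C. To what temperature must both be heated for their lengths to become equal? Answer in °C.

Equal length when α₁L₁ΔT − α₂L₂ΔT = L₂ − L₁ = 2.70×10⁻³ m
α₁L₁ = 3.622824×10⁻⁵, α₂L₂ = 2.570985×10⁻⁵ → Δ(αL) = 1.051839×10⁻⁵ m/K
ΔT = 2.70×10⁻³ / 1.051839×10⁻⁵ = 256.693 K, so T = 14.7 + 256.693 = 271.393 °C

T = 271.4 °C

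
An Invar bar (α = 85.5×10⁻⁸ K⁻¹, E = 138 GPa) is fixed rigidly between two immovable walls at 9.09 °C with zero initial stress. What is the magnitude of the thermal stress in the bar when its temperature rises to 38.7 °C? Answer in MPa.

σ = 3.49 MPa

Fully constrained: the free strain ε = αΔT is blocked, so σ = Eε = EαΔT.
|ΔT| = 29.61 K
σ = 138×10⁹ × 85.5×10⁻⁸ × 29.61 = 3.49×10⁶ Pa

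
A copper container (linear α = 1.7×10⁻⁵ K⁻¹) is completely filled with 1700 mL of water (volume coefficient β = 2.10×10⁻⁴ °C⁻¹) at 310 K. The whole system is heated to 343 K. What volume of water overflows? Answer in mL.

The container also expands: β_container ≈ 3α = 5.1×10⁻⁵ /K
Net overflow = V₀(β_liq − 3α_cont)ΔT
β − 3α = 2.10×10⁻⁴ − 5.1×10⁻⁵ = 1.59×10⁻⁴ /K; ΔT = 33 K
ΔV = 1700 × 1.59×10⁻⁴ × 33 = 8.92 mL

8.92 mL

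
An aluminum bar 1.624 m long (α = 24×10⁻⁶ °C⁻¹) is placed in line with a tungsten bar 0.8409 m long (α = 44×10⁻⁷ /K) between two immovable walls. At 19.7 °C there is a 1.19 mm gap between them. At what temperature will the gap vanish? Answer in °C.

T = 47.6 °C

α₁L₁ = 3.8976×10⁻⁵ m/K, α₂L₂ = 3.69996×10⁻⁶ m/K → total 4.267596×10⁻⁵ m/K
ΔT = g/(α₁L₁+α₂L₂) = 1.19×10⁻³ / 4.267596×10⁻⁵ = 27.885 K
T = 19.7 + 27.885 = 47.585 °C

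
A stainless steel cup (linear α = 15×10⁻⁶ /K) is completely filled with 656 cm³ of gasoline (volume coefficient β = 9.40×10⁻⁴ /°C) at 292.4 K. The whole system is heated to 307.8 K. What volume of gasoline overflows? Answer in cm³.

9.04 cm³

The cup also expands: β_container ≈ 3α = 4.5×10⁻⁵ /K
Net overflow = V₀(β_liq − 3α_cont)ΔT
β − 3α = 9.40×10⁻⁴ − 4.5×10⁻⁵ = 8.95×10⁻⁴ /K; ΔT = 15.4 K
ΔV = 656 × 8.95×10⁻⁴ × 15.4 = 9.04 cm³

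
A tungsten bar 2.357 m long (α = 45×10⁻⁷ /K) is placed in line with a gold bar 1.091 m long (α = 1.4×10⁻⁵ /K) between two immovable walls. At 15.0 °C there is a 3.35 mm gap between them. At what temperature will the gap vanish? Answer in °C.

Gap closes when ΔL₁ + ΔL₂ = 3.35 mm = 3.35×10⁻³ m
(α₁L₁ + α₂L₂)ΔT = g
α₁L₁ + α₂L₂ = 45×10⁻⁷×2.357 + 1.4×10⁻⁵×1.091 = 2.58805×10⁻⁵ m/K
ΔT = 3.35×10⁻³ / 2.58805×10⁻⁵ = 129.44 K
T = 15.0 + 129.44 = 144.44 °C

T = 144 °C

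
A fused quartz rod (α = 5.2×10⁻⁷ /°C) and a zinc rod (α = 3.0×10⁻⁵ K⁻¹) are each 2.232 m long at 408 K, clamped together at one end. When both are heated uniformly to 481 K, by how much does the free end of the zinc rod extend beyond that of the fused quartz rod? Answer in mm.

4.80 mm

ΔT = 73 K
fused quartz: ΔL = 5.2×10⁻⁷ × 2.232 m × 73 = 8.4727×10⁻⁵ m = 0.084727 mm
zinc: ΔL = 3.0×10⁻⁵ × 2.232 m × 73 = 4.8881×10⁻³ m = 4.8881 mm
difference = 4.8881 − 0.084727 = 4.803373 mm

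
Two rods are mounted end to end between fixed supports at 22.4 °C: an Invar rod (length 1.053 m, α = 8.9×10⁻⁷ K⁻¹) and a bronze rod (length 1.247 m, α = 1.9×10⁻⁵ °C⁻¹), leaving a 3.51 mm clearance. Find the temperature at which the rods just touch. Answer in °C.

Gap closes when ΔL₁ + ΔL₂ = 3.51 mm = 3.51×10⁻³ m
(α₁L₁ + α₂L₂)ΔT = g
α₁L₁ + α₂L₂ = 8.9×10⁻⁷×1.053 + 1.9×10⁻⁵×1.247 = 2.463017×10⁻⁵ m/K
ΔT = 3.51×10⁻³ / 2.463017×10⁻⁵ = 142.51 K
T = 22.4 + 142.51 = 164.91 °C

T = 165 °C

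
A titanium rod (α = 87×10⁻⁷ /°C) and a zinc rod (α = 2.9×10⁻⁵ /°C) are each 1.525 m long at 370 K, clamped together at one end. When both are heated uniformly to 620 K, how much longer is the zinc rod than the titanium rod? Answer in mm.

7.74 mm

ΔT = 250 K
titanium: ΔL = 87×10⁻⁷ × 1.525 m × 250 = 3.3169×10⁻³ m = 3.3169 mm
zinc: ΔL = 2.9×10⁻⁵ × 1.525 m × 250 = 1.1056×10⁻² m = 11.056 mm
difference = 11.056 − 3.3169 = 7.7391 mm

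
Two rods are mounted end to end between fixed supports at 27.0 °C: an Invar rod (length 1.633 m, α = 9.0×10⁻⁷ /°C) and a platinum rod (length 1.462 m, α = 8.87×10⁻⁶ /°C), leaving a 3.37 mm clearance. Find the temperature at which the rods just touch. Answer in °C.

α₁L₁ = 1.4697×10⁻⁶ m/K, α₂L₂ = 1.296794×10⁻⁵ m/K → total 1.443764×10⁻⁵ m/K
ΔT = g/(α₁L₁+α₂L₂) = 3.37×10⁻³ / 1.443764×10⁻⁵ = 233.42 K
T = 27.0 + 233.42 = 260.42 °C

T = 260 °C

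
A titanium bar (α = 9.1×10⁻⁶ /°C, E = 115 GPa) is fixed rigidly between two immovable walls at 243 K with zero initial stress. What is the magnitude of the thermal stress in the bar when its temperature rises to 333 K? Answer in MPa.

Fully constrained: the free strain ε = αΔT is blocked, so σ = Eε = EαΔT.
|ΔT| = 90 K
σ = 115×10⁹ × 9.1×10⁻⁶ × 90 = 9.42×10⁷ Pa

σ = 94.2 MPa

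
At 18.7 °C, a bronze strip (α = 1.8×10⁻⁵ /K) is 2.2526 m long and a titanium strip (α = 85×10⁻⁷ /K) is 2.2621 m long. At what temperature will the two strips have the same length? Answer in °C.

T = 464.3 °C

L₁(1 + α₁ΔT) = L₂(1 + α₂ΔT) ⇒ ΔT = (L₂ − L₁)/(α₁L₁ − α₂L₂)
L₂ − L₁ = 2.2621 − 2.2526 = 9.50×10⁻³ m
α₁L₁ − α₂L₂ = 1.8×10⁻⁵×2.2526 − 85×10⁻⁷×2.2621 = 2.131895×10⁻⁵ m/K
ΔT = 9.50×10⁻³ / 2.131895×10⁻⁵ = 445.613 K
T = 18.7 + 445.613 = 464.313 °C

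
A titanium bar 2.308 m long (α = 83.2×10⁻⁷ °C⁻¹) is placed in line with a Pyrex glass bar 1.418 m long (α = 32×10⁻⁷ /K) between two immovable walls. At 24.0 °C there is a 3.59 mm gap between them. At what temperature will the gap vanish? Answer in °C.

α₁L₁ = 1.920256×10⁻⁵ m/K, α₂L₂ = 4.5376×10⁻⁶ m/K → total 2.374016×10⁻⁵ m/K
ΔT = g/(α₁L₁+α₂L₂) = 3.59×10⁻³ / 2.374016×10⁻⁵ = 151.22 K
T = 24.0 + 151.22 = 175.22 °C

T = 175 °C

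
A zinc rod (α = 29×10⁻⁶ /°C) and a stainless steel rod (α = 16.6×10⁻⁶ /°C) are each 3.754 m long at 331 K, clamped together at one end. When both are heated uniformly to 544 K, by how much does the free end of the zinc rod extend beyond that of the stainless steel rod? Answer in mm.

ΔT = 213 K
zinc: ΔL = 29×10⁻⁶ × 3.754 m × 213 = 2.3188×10⁻² m = 23.188 mm
stainless steel: ΔL = 16.6×10⁻⁶ × 3.754 m × 213 = 1.3273×10⁻² m = 13.273 mm
difference = 23.188 − 13.273 = 9.915 mm

9.92 mm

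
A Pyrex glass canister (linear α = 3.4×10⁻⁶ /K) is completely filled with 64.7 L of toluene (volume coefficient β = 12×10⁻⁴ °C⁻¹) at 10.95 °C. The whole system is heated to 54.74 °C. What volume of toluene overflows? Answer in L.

The canister also expands: β_container ≈ 3α = 1.02×10⁻⁵ /K
Net overflow = V₀(β_liq − 3α_cont)ΔT
β − 3α = 1.20×10⁻³ − 1.02×10⁻⁵ = 1.1898×10⁻³ /K; ΔT = 43.79 K
ΔV = 64.7 × 1.1898×10⁻³ × 43.79 = 3.37 L

3.37 L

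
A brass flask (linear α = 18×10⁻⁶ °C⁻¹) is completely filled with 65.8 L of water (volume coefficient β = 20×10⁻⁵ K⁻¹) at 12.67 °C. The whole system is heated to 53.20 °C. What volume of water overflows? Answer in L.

The flask also expands: β_container ≈ 3α = 5.4×10⁻⁵ /K
Net overflow = V₀(β_liq − 3α_cont)ΔT
β − 3α = 2.00×10⁻⁴ − 5.4×10⁻⁵ = 1.46×10⁻⁴ /K; ΔT = 40.53 K
ΔV = 65.8 × 1.46×10⁻⁴ × 40.53 = 0.389 L

0.389 L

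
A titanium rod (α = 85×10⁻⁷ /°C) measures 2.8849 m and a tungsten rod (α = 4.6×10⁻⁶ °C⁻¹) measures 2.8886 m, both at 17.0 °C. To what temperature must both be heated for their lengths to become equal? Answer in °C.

L₁(1 + α₁ΔT) = L₂(1 + α₂ΔT) ⇒ ΔT = (L₂ − L₁)/(α₁L₁ − α₂L₂)
L₂ − L₁ = 2.8886 − 2.8849 = 3.70×10⁻³ m
α₁L₁ − α₂L₂ = 85×10⁻⁷×2.8849 − 4.6×10⁻⁶×2.8886 = 1.123409×10⁻⁵ m/K
ΔT = 3.70×10⁻³ / 1.123409×10⁻⁵ = 329.355 K
T = 17.0 + 329.355 = 346.355 °C

T = 346.4 °C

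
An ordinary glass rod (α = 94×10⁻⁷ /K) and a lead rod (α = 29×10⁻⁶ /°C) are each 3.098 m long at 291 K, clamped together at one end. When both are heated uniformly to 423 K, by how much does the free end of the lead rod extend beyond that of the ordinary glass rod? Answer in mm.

ΔT = 132 K
ordinary glass: ΔL = 94×10⁻⁷ × 3.098 m × 132 = 3.8440×10⁻³ m = 3.8440 mm
lead: ΔL = 29×10⁻⁶ × 3.098 m × 132 = 1.1859×10⁻² m = 11.859 mm
difference = 11.859 − 3.8440 = 8.015 mm

8.02 mm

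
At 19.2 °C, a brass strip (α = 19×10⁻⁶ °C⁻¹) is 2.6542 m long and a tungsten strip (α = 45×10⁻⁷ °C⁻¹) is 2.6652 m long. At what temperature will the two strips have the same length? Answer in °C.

L₁(1 + α₁ΔT) = L₂(1 + α₂ΔT) ⇒ ΔT = (L₂ − L₁)/(α₁L₁ − α₂L₂)
L₂ − L₁ = 2.6652 − 2.6542 = 1.10×10⁻² m
α₁L₁ − α₂L₂ = 19×10⁻⁶×2.6542 − 45×10⁻⁷×2.6652 = 3.84364×10⁻⁵ m/K
ΔT = 1.10×10⁻² / 3.84364×10⁻⁵ = 286.187 K
T = 19.2 + 286.187 = 305.387 °C

T = 305.4 °C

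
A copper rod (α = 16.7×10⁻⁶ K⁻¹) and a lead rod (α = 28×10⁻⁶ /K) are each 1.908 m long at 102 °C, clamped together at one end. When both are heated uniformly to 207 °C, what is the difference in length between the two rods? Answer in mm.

2.26 mm

ΔT = 105 K
copper: ΔL = 16.7×10⁻⁶ × 1.908 m × 105 = 3.3457×10⁻³ m = 3.3457 mm
lead: ΔL = 28×10⁻⁶ × 1.908 m × 105 = 5.6095×10⁻³ m = 5.6095 mm
difference = 5.6095 − 3.3457 = 2.2638 mm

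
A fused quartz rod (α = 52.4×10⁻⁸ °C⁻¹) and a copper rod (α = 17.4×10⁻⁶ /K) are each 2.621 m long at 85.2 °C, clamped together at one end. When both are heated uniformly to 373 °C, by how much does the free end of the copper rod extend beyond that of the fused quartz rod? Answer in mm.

ΔT = 287.8 K
fused quartz: ΔL = 52.4×10⁻⁸ × 2.621 m × 287.8 = 3.9527×10⁻⁴ m = 0.39527 mm
copper: ΔL = 17.4×10⁻⁶ × 2.621 m × 287.8 = 1.3125×10⁻² m = 13.125 mm
difference = 13.125 − 0.39527 = 12.72973 mm

12.7 mm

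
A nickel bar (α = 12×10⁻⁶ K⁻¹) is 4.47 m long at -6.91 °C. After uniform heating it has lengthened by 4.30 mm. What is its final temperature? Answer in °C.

ΔL = αL₀ΔT ⇒ ΔT = ΔL / (αL₀)
ΔT = 4.30×10⁻³ m / (12×10⁻⁶ × 4.47 m) = 80.164 K
T = -6.91 + 80.164 = 73.254 °C

T = 73.3 °C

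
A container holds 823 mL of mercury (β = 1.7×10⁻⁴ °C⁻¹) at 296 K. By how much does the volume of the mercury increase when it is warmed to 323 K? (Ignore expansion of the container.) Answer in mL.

ΔV = 3.78 mL

|ΔT| = |323 − 296| = 27 K
ΔV = βV₀ΔT = (1.7×10⁻⁴)(823)(27) = 3.78 mL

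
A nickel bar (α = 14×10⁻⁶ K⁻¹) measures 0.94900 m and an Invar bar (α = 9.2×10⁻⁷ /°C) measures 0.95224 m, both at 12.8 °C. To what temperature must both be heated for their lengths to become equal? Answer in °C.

T = 273.9 °C

L₁(1 + α₁ΔT) = L₂(1 + α₂ΔT) ⇒ ΔT = (L₂ − L₁)/(α₁L₁ − α₂L₂)
L₂ − L₁ = 0.95224 − 0.94900 = 3.24×10⁻³ m
α₁L₁ − α₂L₂ = 14×10⁻⁶×0.94900 − 9.2×10⁻⁷×0.95224 = 1.24099392×10⁻⁵ m/K
ΔT = 3.24×10⁻³ / 1.24099392×10⁻⁵ = 261.081 K
T = 12.8 + 261.081 = 273.881 °C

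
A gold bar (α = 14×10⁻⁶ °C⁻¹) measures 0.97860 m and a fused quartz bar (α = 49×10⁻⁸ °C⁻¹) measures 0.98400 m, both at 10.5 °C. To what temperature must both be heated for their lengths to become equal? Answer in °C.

T = 419.0 °C

Equal length when α₁L₁ΔT − α₂L₂ΔT = L₂ − L₁ = 5.40×10⁻³ m
α₁L₁ = 1.37004×10⁻⁵, α₂L₂ = 4.8216×10⁻⁷ → Δ(αL) = 1.321824×10⁻⁵ m/K
ΔT = 5.40×10⁻³ / 1.321824×10⁻⁵ = 408.526 K, so T = 10.5 + 408.526 = 419.026 °C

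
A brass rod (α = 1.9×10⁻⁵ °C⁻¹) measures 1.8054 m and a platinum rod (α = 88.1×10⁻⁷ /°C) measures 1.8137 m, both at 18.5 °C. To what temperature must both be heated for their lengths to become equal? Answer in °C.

T = 471.5 °C

Equal length when α₁L₁ΔT − α₂L₂ΔT = L₂ − L₁ = 8.30×10⁻³ m
α₁L₁ = 3.43026×10⁻⁵, α₂L₂ = 1.5978697×10⁻⁵ → Δ(αL) = 1.8323903×10⁻⁵ m/K
ΔT = 8.30×10⁻³ / 1.8323903×10⁻⁵ = 452.960 K, so T = 18.5 + 452.960 = 471.460 °C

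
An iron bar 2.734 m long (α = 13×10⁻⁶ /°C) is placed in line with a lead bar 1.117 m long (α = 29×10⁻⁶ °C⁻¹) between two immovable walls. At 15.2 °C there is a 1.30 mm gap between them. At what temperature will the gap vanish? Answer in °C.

Gap closes when ΔL₁ + ΔL₂ = 1.30 mm = 1.30×10⁻³ m
(α₁L₁ + α₂L₂)ΔT = g
α₁L₁ + α₂L₂ = 13×10⁻⁶×2.734 + 29×10⁻⁶×1.117 = 6.7935×10⁻⁵ m/K
ΔT = 1.30×10⁻³ / 6.7935×10⁻⁵ = 19.136 K
T = 15.2 + 19.136 = 34.336 °C

T = 34.3 °C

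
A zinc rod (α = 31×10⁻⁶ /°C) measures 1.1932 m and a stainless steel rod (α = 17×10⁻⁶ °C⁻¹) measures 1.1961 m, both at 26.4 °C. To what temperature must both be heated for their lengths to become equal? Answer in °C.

L₁(1 + α₁ΔT) = L₂(1 + α₂ΔT) ⇒ ΔT = (L₂ − L₁)/(α₁L₁ − α₂L₂)
L₂ − L₁ = 1.1961 − 1.1932 = 2.90×10⁻³ m
α₁L₁ − α₂L₂ = 31×10⁻⁶×1.1932 − 17×10⁻⁶×1.1961 = 1.66555×10⁻⁵ m/K
ΔT = 2.90×10⁻³ / 1.66555×10⁻⁵ = 174.117 K
T = 26.4 + 174.117 = 200.517 °C

T = 200.5 °C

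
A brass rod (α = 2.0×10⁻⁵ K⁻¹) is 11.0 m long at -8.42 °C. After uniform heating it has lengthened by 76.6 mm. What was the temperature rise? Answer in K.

ΔL = αL₀ΔT ⇒ ΔT = ΔL / (αL₀)
ΔT = 76.6×10⁻³ m / (2.0×10⁻⁵ × 11.0 m) = 348.18 K

ΔT = 348 K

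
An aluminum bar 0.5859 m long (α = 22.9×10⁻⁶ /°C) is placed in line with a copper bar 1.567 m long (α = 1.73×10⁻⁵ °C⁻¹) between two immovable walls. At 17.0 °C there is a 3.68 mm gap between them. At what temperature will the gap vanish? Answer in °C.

T = 108 °C

Gap closes when ΔL₁ + ΔL₂ = 3.68 mm = 3.68×10⁻³ m
(α₁L₁ + α₂L₂)ΔT = g
α₁L₁ + α₂L₂ = 22.9×10⁻⁶×0.5859 + 1.73×10⁻⁵×1.567 = 4.052621×10⁻⁵ m/K
ΔT = 3.68×10⁻³ / 4.052621×10⁻⁵ = 90.81 K
T = 17.0 + 90.81 = 107.81 °C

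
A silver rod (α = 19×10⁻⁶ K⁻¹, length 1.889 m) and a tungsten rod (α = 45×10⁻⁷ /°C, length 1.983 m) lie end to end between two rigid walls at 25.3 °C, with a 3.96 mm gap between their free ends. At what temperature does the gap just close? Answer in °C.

α₁L₁ = 3.5891×10⁻⁵ m/K, α₂L₂ = 8.9235×10⁻⁶ m/K → total 4.48145×10⁻⁵ m/K
ΔT = g/(α₁L₁+α₂L₂) = 3.96×10⁻³ / 4.48145×10⁻⁵ = 88.36 K
T = 25.3 + 88.36 = 113.66 °C

T = 114 °C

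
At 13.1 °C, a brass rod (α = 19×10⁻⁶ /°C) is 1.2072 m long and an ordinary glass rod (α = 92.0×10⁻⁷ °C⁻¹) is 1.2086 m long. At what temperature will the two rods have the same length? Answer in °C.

L₁(1 + α₁ΔT) = L₂(1 + α₂ΔT) ⇒ ΔT = (L₂ − L₁)/(α₁L₁ − α₂L₂)
L₂ − L₁ = 1.2086 − 1.2072 = 1.40×10⁻³ m
α₁L₁ − α₂L₂ = 19×10⁻⁶×1.2072 − 92.0×10⁻⁷×1.2086 = 1.181768×10⁻⁵ m/K
ΔT = 1.40×10⁻³ / 1.181768×10⁻⁵ = 118.467 K
T = 13.1 + 118.467 = 131.567 °C

T = 131.6 °C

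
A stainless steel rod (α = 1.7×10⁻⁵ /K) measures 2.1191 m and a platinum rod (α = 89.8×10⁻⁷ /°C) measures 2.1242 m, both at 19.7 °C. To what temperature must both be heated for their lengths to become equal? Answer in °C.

L₁(1 + α₁ΔT) = L₂(1 + α₂ΔT) ⇒ ΔT = (L₂ − L₁)/(α₁L₁ − α₂L₂)
L₂ − L₁ = 2.1242 − 2.1191 = 5.10×10⁻³ m
α₁L₁ − α₂L₂ = 1.7×10⁻⁵×2.1191 − 89.8×10⁻⁷×2.1242 = 1.6949384×10⁻⁵ m/K
ΔT = 5.10×10⁻³ / 1.6949384×10⁻⁵ = 300.896 K
T = 19.7 + 300.896 = 320.596 °C

T = 320.6 °C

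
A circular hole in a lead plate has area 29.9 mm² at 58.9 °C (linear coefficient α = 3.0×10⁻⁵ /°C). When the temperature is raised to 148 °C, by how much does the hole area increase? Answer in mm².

Area coefficient ≈ 2α; |ΔT| = 89.1 K
ΔA = 2αA₀ΔT = 2(3.0×10⁻⁵)(29.9)(89.1) = 0.160 mm²

ΔA = 0.160 mm²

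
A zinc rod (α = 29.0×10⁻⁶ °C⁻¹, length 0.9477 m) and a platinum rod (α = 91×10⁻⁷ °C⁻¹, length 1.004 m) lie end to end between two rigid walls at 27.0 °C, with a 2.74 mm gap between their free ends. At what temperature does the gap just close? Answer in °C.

T = 102 °C

α₁L₁ = 2.74833×10⁻⁵ m/K, α₂L₂ = 9.1364×10⁻⁶ m/K → total 3.66197×10⁻⁵ m/K
ΔT = g/(α₁L₁+α₂L₂) = 2.74×10⁻³ / 3.66197×10⁻⁵ = 74.82 K
T = 27.0 + 74.82 = 101.82 °C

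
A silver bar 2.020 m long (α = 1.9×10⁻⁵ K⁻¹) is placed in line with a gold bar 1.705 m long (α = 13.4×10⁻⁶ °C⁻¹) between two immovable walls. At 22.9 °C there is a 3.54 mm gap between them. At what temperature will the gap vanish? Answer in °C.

α₁L₁ = 3.838×10⁻⁵ m/K, α₂L₂ = 2.2847×10⁻⁵ m/K → total 6.1227×10⁻⁵ m/K
ΔT = g/(α₁L₁+α₂L₂) = 3.54×10⁻³ / 6.1227×10⁻⁵ = 57.818 K
T = 22.9 + 57.818 = 80.718 °C

T = 80.7 °C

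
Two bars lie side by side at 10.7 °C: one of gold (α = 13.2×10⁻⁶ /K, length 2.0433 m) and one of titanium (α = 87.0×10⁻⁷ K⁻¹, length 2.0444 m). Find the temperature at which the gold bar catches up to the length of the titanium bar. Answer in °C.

L₁(1 + α₁ΔT) = L₂(1 + α₂ΔT) ⇒ ΔT = (L₂ − L₁)/(α₁L₁ − α₂L₂)
L₂ − L₁ = 2.0444 − 2.0433 = 1.10×10⁻³ m
α₁L₁ − α₂L₂ = 13.2×10⁻⁶×2.0433 − 87.0×10⁻⁷×2.0444 = 9.18528×10⁻⁶ m/K
ΔT = 1.10×10⁻³ / 9.18528×10⁻⁶ = 119.757 K
T = 10.7 + 119.757 = 130.457 °C

T = 130.5 °C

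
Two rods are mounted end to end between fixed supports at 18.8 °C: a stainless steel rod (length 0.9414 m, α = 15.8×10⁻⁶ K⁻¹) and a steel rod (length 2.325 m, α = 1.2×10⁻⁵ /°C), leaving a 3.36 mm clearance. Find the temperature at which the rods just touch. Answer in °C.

α₁L₁ = 1.487412×10⁻⁵ m/K, α₂L₂ = 2.790×10⁻⁵ m/K → total 4.277412×10⁻⁵ m/K
ΔT = g/(α₁L₁+α₂L₂) = 3.36×10⁻³ / 4.277412×10⁻⁵ = 78.552 K
T = 18.8 + 78.552 = 97.352 °C

T = 97.4 °C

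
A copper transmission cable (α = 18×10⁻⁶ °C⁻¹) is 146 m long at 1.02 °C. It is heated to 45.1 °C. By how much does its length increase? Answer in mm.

|ΔT| = |45.1 − 1.02| = 44.08 K
ΔL = αL₀ΔT = (18×10⁻⁶)(146)(44.08) = 1.16×10⁻¹ m

ΔL = 116 mm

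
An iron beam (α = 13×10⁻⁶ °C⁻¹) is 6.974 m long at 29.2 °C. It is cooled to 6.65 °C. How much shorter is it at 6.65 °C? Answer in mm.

ΔL = 2.04 mm

|ΔT| = |6.65 − 29.2| = 22.55 K
ΔL = αL₀ΔT = (13×10⁻⁶)(6.974)(22.55) = 2.04×10⁻³ m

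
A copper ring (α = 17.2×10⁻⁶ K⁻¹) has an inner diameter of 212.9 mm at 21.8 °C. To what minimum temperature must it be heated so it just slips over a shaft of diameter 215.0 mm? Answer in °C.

Required Δd = 215.0 − 212.9 = 2.1 mm
Δd = αd₀ΔT ⇒ ΔT = Δd/(αd₀) = 2.1 / (17.2×10⁻⁶ × 212.9) = 573.48 K
T_min = 21.8 + 573.48 = 595.28 °C

T = 595 °C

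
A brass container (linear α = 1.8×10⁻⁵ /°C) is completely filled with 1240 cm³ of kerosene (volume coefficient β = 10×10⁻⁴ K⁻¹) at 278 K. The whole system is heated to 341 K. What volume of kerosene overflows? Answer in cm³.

The container also expands: β_container ≈ 3α = 5.4×10⁻⁵ /K
Net overflow = V₀(β_liq − 3α_cont)ΔT
β − 3α = 1.00×10⁻³ − 5.4×10⁻⁵ = 9.46×10⁻⁴ /K; ΔT = 63 K
ΔV = 1240 × 9.46×10⁻⁴ × 63 = 73.9 cm³

73.9 cm³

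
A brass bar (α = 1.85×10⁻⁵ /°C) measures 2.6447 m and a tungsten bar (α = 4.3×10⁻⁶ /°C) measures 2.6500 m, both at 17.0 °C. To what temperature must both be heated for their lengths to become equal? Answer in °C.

Equal length when α₁L₁ΔT − α₂L₂ΔT = L₂ − L₁ = 5.30×10⁻³ m
α₁L₁ = 4.892695×10⁻⁵, α₂L₂ = 1.1395×10⁻⁵ → Δ(αL) = 3.753195×10⁻⁵ m/K
ΔT = 5.30×10⁻³ / 3.753195×10⁻⁵ = 141.213 K, so T = 17.0 + 141.213 = 158.213 °C

T = 158.2 °C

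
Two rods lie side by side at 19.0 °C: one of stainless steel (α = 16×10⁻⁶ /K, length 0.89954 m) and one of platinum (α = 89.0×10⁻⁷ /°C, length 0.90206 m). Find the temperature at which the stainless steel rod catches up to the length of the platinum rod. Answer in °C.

T = 415.0 °C

Equal length when α₁L₁ΔT − α₂L₂ΔT = L₂ − L₁ = 2.52×10⁻³ m
α₁L₁ = 1.439264×10⁻⁵, α₂L₂ = 8.028334×10⁻⁶ → Δ(αL) = 6.364306×10⁻⁶ m/K
ΔT = 2.52×10⁻³ / 6.364306×10⁻⁶ = 395.958 K, so T = 19.0 + 395.958 = 414.958 °C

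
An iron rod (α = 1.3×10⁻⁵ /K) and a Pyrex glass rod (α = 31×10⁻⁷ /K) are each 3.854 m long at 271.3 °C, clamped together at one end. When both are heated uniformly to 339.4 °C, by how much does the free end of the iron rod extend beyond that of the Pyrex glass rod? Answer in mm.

2.60 mm

ΔT = 68.1 K
iron: ΔL = 1.3×10⁻⁵ × 3.854 m × 68.1 = 3.4119×10⁻³ m = 3.4119 mm
Pyrex glass: ΔL = 31×10⁻⁷ × 3.854 m × 68.1 = 8.1362×10⁻⁴ m = 0.81362 mm
difference = 3.4119 − 0.81362 = 2.59828 mm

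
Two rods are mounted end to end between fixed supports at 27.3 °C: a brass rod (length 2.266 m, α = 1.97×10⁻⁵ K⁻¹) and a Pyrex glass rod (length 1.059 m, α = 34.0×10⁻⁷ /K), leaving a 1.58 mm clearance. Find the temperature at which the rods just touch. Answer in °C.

α₁L₁ = 4.46402×10⁻⁵ m/K, α₂L₂ = 3.6006×10⁻⁶ m/K → total 4.82408×10⁻⁵ m/K
ΔT = g/(α₁L₁+α₂L₂) = 1.58×10⁻³ / 4.82408×10⁻⁵ = 32.752 K
T = 27.3 + 32.752 = 60.052 °C

T = 60.1 °C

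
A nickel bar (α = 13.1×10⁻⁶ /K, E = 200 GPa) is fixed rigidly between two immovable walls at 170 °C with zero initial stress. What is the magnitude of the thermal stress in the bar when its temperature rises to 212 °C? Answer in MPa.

σ = 110 MPa

Fully constrained: the free strain ε = αΔT is blocked, so σ = Eε = EαΔT.
|ΔT| = 42 K
σ = 200×10⁹ × 13.1×10⁻⁶ × 42 = 1.10×10⁸ Pa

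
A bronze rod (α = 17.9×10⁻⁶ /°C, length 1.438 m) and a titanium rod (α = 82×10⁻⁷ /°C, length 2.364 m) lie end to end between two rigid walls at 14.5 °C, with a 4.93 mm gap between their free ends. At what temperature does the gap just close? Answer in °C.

α₁L₁ = 2.57402×10⁻⁵ m/K, α₂L₂ = 1.93848×10⁻⁵ m/K → total 4.5125×10⁻⁵ m/K
ΔT = g/(α₁L₁+α₂L₂) = 4.93×10⁻³ / 4.5125×10⁻⁵ = 109.25 K
T = 14.5 + 109.25 = 123.75 °C

T = 124 °C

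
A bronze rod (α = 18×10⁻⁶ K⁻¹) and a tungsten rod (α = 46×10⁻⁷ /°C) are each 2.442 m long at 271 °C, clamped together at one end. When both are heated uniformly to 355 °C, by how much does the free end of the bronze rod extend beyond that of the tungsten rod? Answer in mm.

ΔT = 84 K
bronze: ΔL = 18×10⁻⁶ × 2.442 m × 84 = 3.6923×10⁻³ m = 3.6923 mm
tungsten: ΔL = 46×10⁻⁷ × 2.442 m × 84 = 9.4359×10⁻⁴ m = 0.94359 mm
difference = 3.6923 − 0.94359 = 2.74871 mm

2.75 mm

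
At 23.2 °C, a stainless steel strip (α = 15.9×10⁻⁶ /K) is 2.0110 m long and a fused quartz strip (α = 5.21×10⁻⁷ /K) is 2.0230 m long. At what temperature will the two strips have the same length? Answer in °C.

T = 411.3 °C

L₁(1 + α₁ΔT) = L₂(1 + α₂ΔT) ⇒ ΔT = (L₂ − L₁)/(α₁L₁ − α₂L₂)
L₂ − L₁ = 2.0230 − 2.0110 = 1.20×10⁻² m
α₁L₁ − α₂L₂ = 15.9×10⁻⁶×2.0110 − 5.21×10⁻⁷×2.0230 = 3.0920917×10⁻⁵ m/K
ΔT = 1.20×10⁻² / 3.0920917×10⁻⁵ = 388.087 K
T = 23.2 + 388.087 = 411.287 °C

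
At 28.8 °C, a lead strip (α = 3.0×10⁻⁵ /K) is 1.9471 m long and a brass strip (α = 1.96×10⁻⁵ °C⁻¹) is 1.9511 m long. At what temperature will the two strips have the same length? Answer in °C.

L₁(1 + α₁ΔT) = L₂(1 + α₂ΔT) ⇒ ΔT = (L₂ − L₁)/(α₁L₁ − α₂L₂)
L₂ − L₁ = 1.9511 − 1.9471 = 4.00×10⁻³ m
α₁L₁ − α₂L₂ = 3.0×10⁻⁵×1.9471 − 1.96×10⁻⁵×1.9511 = 2.017144×10⁻⁵ m/K
ΔT = 4.00×10⁻³ / 2.017144×10⁻⁵ = 198.300 K
T = 28.8 + 198.300 = 227.100 °C

T = 227.1 °C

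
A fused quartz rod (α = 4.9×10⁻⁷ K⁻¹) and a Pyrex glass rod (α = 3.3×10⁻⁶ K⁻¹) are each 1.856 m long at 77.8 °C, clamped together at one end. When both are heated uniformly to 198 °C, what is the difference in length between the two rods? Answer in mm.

ΔT = 120.2 K
fused quartz: ΔL = 4.9×10⁻⁷ × 1.856 m × 120.2 = 1.0931×10⁻⁴ m = 0.10931 mm
Pyrex glass: ΔL = 3.3×10⁻⁶ × 1.856 m × 120.2 = 7.3620×10⁻⁴ m = 0.73620 mm
difference = 0.73620 − 0.10931 = 0.62689 mm

0.627 mm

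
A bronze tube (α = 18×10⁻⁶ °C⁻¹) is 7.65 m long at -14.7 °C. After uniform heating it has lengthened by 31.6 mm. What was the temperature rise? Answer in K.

ΔL = αL₀ΔT ⇒ ΔT = ΔL / (αL₀)
ΔT = 31.6×10⁻³ m / (18×10⁻⁶ × 7.65 m) = 229.48 K

ΔT = 229 K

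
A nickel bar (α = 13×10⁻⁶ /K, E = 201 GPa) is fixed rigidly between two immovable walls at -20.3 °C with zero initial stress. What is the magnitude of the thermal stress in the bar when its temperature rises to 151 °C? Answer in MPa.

σ = 448 MPa

Fully constrained: the free strain ε = αΔT is blocked, so σ = Eε = EαΔT.
|ΔT| = 171.3 K
σ = 201×10⁹ × 13×10⁻⁶ × 171.3 = 4.48×10⁸ Pa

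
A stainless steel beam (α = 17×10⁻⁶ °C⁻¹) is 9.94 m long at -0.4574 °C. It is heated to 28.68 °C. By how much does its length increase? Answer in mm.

ΔL = 4.92 mm

|ΔT| = |28.68 − (-0.4574)| = 29.1374 K
ΔL = αL₀ΔT = (17×10⁻⁶)(9.94)(29.1374) = 4.92×10⁻³ m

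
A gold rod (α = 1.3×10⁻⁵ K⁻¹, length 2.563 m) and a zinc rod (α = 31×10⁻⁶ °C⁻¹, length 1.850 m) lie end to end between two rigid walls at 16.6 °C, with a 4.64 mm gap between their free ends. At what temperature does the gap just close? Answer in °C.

α₁L₁ = 3.3319×10⁻⁵ m/K, α₂L₂ = 5.735×10⁻⁵ m/K → total 9.0669×10⁻⁵ m/K
ΔT = g/(α₁L₁+α₂L₂) = 4.64×10⁻³ / 9.0669×10⁻⁵ = 51.175 K
T = 16.6 + 51.175 = 67.775 °C

T = 67.8 °C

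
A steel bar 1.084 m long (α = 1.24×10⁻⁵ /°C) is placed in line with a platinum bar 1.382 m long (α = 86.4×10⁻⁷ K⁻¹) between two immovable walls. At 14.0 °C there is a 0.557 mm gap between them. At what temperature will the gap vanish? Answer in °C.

Gap closes when ΔL₁ + ΔL₂ = 0.557 mm = 5.57×10⁻⁴ m
(α₁L₁ + α₂L₂)ΔT = g
α₁L₁ + α₂L₂ = 1.24×10⁻⁵×1.084 + 86.4×10⁻⁷×1.382 = 2.538208×10⁻⁵ m/K
ΔT = 5.57×10⁻⁴ / 2.538208×10⁻⁵ = 21.945 K
T = 14.0 + 21.945 = 35.945 °C

T = 35.9 °C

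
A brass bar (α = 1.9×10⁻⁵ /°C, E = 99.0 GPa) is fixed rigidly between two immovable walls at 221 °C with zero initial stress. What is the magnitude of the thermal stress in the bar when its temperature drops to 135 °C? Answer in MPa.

Fully constrained: the free strain ε = αΔT is blocked, so σ = Eε = EαΔT.
|ΔT| = 86 K
σ = 99.0×10⁹ × 1.9×10⁻⁵ × 86 = 1.62×10⁸ Pa

σ = 162 MPa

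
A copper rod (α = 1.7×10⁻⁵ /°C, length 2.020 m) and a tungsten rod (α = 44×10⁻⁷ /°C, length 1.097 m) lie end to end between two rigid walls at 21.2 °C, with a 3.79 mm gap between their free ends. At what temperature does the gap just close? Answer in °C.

T = 118 °C

Gap closes when ΔL₁ + ΔL₂ = 3.79 mm = 3.79×10⁻³ m
(α₁L₁ + α₂L₂)ΔT = g
α₁L₁ + α₂L₂ = 1.7×10⁻⁵×2.020 + 44×10⁻⁷×1.097 = 3.91668×10⁻⁵ m/K
ΔT = 3.79×10⁻³ / 3.91668×10⁻⁵ = 96.77 K
T = 21.2 + 96.77 = 117.97 °C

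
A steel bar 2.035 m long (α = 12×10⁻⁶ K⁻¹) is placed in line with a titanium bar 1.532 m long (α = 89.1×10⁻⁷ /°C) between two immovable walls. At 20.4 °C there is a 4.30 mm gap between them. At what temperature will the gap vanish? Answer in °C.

T = 133 °C

α₁L₁ = 2.442×10⁻⁵ m/K, α₂L₂ = 1.365012×10⁻⁵ m/K → total 3.807012×10⁻⁵ m/K
ΔT = g/(α₁L₁+α₂L₂) = 4.30×10⁻³ / 3.807012×10⁻⁵ = 112.95 K
T = 20.4 + 112.95 = 133.35 °C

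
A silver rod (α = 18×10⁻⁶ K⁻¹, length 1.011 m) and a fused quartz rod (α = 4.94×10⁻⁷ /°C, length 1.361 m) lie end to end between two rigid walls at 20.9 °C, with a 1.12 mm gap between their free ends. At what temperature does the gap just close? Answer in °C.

T = 80.3 °C

Gap closes when ΔL₁ + ΔL₂ = 1.12 mm = 1.12×10⁻³ m
(α₁L₁ + α₂L₂)ΔT = g
α₁L₁ + α₂L₂ = 18×10⁻⁶×1.011 + 4.94×10⁻⁷×1.361 = 1.8870334×10⁻⁵ m/K
ΔT = 1.12×10⁻³ / 1.8870334×10⁻⁵ = 59.352 K
T = 20.9 + 59.352 = 80.252 °C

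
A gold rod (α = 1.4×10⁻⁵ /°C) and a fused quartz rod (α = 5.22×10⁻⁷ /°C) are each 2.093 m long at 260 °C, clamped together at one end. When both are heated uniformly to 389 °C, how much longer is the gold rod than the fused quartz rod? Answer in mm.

3.64 mm

ΔT = 129 K
gold: ΔL = 1.4×10⁻⁵ × 2.093 m × 129 = 3.7800×10⁻³ m = 3.7800 mm
fused quartz: ΔL = 5.22×10⁻⁷ × 2.093 m × 129 = 1.4094×10⁻⁴ m = 0.14094 mm
difference = 3.7800 − 0.14094 = 3.63906 mm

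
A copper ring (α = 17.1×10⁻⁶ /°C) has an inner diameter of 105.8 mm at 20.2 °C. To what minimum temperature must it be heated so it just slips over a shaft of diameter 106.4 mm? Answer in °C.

Required Δd = 106.4 − 105.8 = 0.6 mm
Δd = αd₀ΔT ⇒ ΔT = Δd/(αd₀) = 0.6 / (17.1×10⁻⁶ × 105.8) = 331.64 K
T_min = 20.2 + 331.64 = 351.84 °C

T = 352 °C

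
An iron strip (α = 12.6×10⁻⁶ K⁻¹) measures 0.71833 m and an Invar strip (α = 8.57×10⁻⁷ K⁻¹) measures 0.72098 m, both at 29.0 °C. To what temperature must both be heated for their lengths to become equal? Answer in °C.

Equal length when α₁L₁ΔT − α₂L₂ΔT = L₂ − L₁ = 2.65×10⁻³ m
α₁L₁ = 9.050958×10⁻⁶, α₂L₂ = 6.1787986×10⁻⁷ → Δ(αL) = 8.43307814×10⁻⁶ m/K
ΔT = 2.65×10⁻³ / 8.43307814×10⁻⁶ = 314.239 K, so T = 29.0 + 314.239 = 343.239 °C

T = 343.2 °C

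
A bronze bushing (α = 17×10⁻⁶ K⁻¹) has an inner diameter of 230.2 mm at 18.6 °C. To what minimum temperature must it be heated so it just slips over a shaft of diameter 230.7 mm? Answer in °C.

T = 146 °C

Required Δd = 230.7 − 230.2 = 0.5 mm
Δd = αd₀ΔT ⇒ ΔT = Δd/(αd₀) = 0.5 / (17×10⁻⁶ × 230.2) = 127.77 K
T_min = 18.6 + 127.77 = 146.37 °C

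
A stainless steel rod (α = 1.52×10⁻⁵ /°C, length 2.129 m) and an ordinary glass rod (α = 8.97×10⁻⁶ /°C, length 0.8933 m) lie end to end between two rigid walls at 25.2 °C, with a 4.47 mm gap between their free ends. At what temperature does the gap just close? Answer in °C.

Gap closes when ΔL₁ + ΔL₂ = 4.47 mm = 4.47×10⁻³ m
(α₁L₁ + α₂L₂)ΔT = g
α₁L₁ + α₂L₂ = 1.52×10⁻⁵×2.129 + 8.97×10⁻⁶×0.8933 = 4.0373701×10⁻⁵ m/K
ΔT = 4.47×10⁻³ / 4.0373701×10⁻⁵ = 110.72 K
T = 25.2 + 110.72 = 135.92 °C

T = 136 °C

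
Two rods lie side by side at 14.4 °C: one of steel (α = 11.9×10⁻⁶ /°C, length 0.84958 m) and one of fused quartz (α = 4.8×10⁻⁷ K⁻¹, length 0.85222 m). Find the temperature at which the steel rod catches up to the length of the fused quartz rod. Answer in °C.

T = 286.5 °C

L₁(1 + α₁ΔT) = L₂(1 + α₂ΔT) ⇒ ΔT = (L₂ − L₁)/(α₁L₁ − α₂L₂)
L₂ − L₁ = 0.85222 − 0.84958 = 2.64×10⁻³ m
α₁L₁ − α₂L₂ = 11.9×10⁻⁶×0.84958 − 4.8×10⁻⁷×0.85222 = 9.7009364×10⁻⁶ m/K
ΔT = 2.64×10⁻³ / 9.7009364×10⁻⁶ = 272.139 K
T = 14.4 + 272.139 = 286.539 °C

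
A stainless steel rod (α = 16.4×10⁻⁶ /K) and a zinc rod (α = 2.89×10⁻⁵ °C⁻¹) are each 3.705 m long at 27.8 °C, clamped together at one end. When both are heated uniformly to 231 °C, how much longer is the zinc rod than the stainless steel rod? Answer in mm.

ΔT = 203.2 K
stainless steel: ΔL = 16.4×10⁻⁶ × 3.705 m × 203.2 = 1.2347×10⁻² m = 12.347 mm
zinc: ΔL = 2.89×10⁻⁵ × 3.705 m × 203.2 = 2.1758×10⁻² m = 21.758 mm
difference = 21.758 − 12.347 = 9.411 mm

9.41 mm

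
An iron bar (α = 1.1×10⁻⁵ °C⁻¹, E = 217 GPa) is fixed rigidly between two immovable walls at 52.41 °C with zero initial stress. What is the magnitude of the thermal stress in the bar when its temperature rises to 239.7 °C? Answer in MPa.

σ = 447 MPa

Fully constrained: the free strain ε = αΔT is blocked, so σ = Eε = EαΔT.
|ΔT| = 187.29 K
σ = 217×10⁹ × 1.1×10⁻⁵ × 187.29 = 4.47×10⁸ Pa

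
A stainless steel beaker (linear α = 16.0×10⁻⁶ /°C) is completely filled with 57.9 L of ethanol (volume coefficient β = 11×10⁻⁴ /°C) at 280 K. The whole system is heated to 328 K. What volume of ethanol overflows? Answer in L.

2.92 L

The beaker also expands: β_container ≈ 3α = 4.8×10⁻⁵ /K
Net overflow = V₀(β_liq − 3α_cont)ΔT
β − 3α = 1.10×10⁻³ − 4.8×10⁻⁵ = 1.052×10⁻³ /K; ΔT = 48 K
ΔV = 57.9 × 1.052×10⁻³ × 48 = 2.92 L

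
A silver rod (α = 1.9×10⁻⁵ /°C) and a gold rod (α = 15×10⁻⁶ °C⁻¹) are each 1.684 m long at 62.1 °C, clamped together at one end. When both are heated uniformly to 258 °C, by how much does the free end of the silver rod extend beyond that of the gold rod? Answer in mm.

1.32 mm

ΔT = 195.9 K
silver: ΔL = 1.9×10⁻⁵ × 1.684 m × 195.9 = 6.2680×10⁻³ m = 6.2680 mm
gold: ΔL = 15×10⁻⁶ × 1.684 m × 195.9 = 4.9484×10⁻³ m = 4.9484 mm
difference = 6.2680 − 4.9484 = 1.3196 mm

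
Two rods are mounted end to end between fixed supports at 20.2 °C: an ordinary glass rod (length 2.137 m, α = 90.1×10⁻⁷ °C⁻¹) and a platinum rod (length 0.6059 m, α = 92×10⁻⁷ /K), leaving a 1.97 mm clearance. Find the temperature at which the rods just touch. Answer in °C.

T = 99.5 °C

Gap closes when ΔL₁ + ΔL₂ = 1.97 mm = 1.97×10⁻³ m
(α₁L₁ + α₂L₂)ΔT = g
α₁L₁ + α₂L₂ = 90.1×10⁻⁷×2.137 + 92×10⁻⁷×0.6059 = 2.482865×10⁻⁵ m/K
ΔT = 1.97×10⁻³ / 2.482865×10⁻⁵ = 79.344 K
T = 20.2 + 79.344 = 99.544 °C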